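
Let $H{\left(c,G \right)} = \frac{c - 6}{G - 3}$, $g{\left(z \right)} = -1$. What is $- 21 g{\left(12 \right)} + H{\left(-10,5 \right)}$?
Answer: $13$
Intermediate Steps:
$H{\left(c,G \right)} = \frac{-6 + c}{-3 + G}$
$- 21 g{\left(12 \right)} + H{\left(-10,5 \right)} = \left(-21\right) \left(-1\right) + \frac{-6 - 10}{-3 + 5} = 21 + \frac{1}{2} \left(-16\right) = 21 - 8 = 13$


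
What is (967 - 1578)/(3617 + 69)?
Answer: -611/3686 ≈ -0.16576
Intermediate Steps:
(967 - 1578)/(3617 + 69) = -611/3686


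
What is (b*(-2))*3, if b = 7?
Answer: -42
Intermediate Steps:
(b*(-2))*3 = (7*(-2))*3 = -14*3 = -42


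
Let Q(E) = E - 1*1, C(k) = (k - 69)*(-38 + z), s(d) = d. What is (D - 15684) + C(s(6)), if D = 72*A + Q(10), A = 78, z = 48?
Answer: -10689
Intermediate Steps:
C(k) = -690 + 10*k (C(k) = (k - 69)*(-38 + 48) = (-69 + k)*10 = -690 + 10*k)
Q(E) = -1 + E (Q(E) = E - 1 = -1 + E)
D = 5625 (D = 72*78 + (-1 + 10) = 5616 + 9 = 5625)
(D - 15684) + C(s(6)) = (5625 - 15684) + (-690 + 10*6) = -10059 + (-690 + 60) = -10059 - 630 = -10689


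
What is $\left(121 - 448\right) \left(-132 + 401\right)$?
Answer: $-87963$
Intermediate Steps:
$\left(121 - 448\right) \left(-132 + 401\right) = \left(-327\right) 269 = -87963$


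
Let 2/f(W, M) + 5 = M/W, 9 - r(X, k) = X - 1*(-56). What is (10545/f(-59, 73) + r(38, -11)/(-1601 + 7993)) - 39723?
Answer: -1610760607/22184 ≈ -72609.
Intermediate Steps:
r(X, k) = -47 - X (r(X, k) = 9 - (X - 1*(-56)) = 9 - (X + 56) = 9 - (56 + X) = 9 + (-56 - X) = -47 - X)
f(W, M) = 2/(-5 + M/W)
(10545/f(-59, 73) + r(38, -11)/(-1601 + 7993)) - 39723 = (10545/((2*(-59)/(73 - 5*(-59)))) + (-47 - 1*38)/(-1601 + 7993)) - 39723 = (10545/((2*(-59)/(73 + 295))) + (-47 - 38)/6392) - 39723 = (10545/((2*(-59)/368)) - 85*1/6392) - 39723 = (10545/((2*(-59)*(1/368))) - 5/376) - 39723 = (10545/(-59/184) - 5/376) - 39723 = (10545*(-184/59) - 5/376) - 39723 = (-1940280/59 - 5/376) - 39723 = -729545575/22184 - 39723 = -1610760607/22184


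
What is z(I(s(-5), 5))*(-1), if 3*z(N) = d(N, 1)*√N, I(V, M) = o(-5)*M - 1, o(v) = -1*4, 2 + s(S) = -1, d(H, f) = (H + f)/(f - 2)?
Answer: -20*I*√21/3 ≈ -30.551*I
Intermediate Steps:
d(H, f) = (H + f)/(-2 + f)
s(S) = -3 (s(S) = -2 - 1 = -3)
o(v) = -4
I(V, M) = -1 - 4*M (I(V, M) = -4*M - 1 = -1 - 4*M)
z(N) = √N*(-1 - N)/3 (z(N) = (((N + 1)/(-2 + 1))*√N)/3 = (((1 + N)/(-1))*√N)/3 = ((-(1 + N))*√N)/3 = ((-1 - N)*√N)/3 = (√N*(-1 - N))/3 = √N*(-1 - N)/3)
z(I(s(-5), 5))*(-1) = (√(-1 - 4*5)*(-1 - (-1 - 4*5))/3)*(-1) = (√(-1 - 20)*(-1 - (-1 - 20))/3)*(-1) = (√(-21)*(-1 - 1*(-21))/3)*(-1) = ((I*√21)*(-1 + 21)/3)*(-1) = ((⅓)*(I*√21)*20)*(-1) = (20*I*√21/3)*(-1) = -20*I*√21/3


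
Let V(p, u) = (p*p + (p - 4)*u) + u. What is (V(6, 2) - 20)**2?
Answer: 484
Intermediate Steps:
V(p, u) = u + p**2 + u*(-4 + p) (V(p, u) = (p**2 + (-4 + p)*u) + u = (p**2 + u*(-4 + p)) + u = u + p**2 + u*(-4 + p))
(V(6, 2) - 20)**2 = ((6**2 - 3*2 + 6*2) - 20)**2 = ((36 - 6 + 12) - 20)**2 = (42 - 20)**2 = 22**2 = 484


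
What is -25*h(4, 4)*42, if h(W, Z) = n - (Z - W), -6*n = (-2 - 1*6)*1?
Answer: -1400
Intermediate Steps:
n = 4/3 (n = -(-2 - 1*6)/6 = -(-2 - 6)/6 = -(-4)/3 = -⅙*(-8) = 4/3 ≈ 1.3333)
h(W, Z) = 4/3 + W - Z (h(W, Z) = 4/3 - (Z - W) = 4/3 + (W - Z) = 4/3 + W - Z)
-25*h(4, 4)*42 = -25*(4/3 + 4 - 1*4)*42 = -25*(4/3 + 4 - 4)*42 = -25*4/3*42 = -100/3*42 = -1400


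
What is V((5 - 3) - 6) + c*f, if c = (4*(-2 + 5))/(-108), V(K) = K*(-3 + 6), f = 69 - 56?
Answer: -121/9 ≈ -13.444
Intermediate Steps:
f = 13
V(K) = 3*K (V(K) = K*3 = 3*K)
c = -1/9 (c = (4*3)*(-1/108) = 12*(-1/108) = -1/9 ≈ -0.11111)
V((5 - 3) - 6) + c*f = 3*((5 - 3) - 6) - 1/9*13 = 3*(2 - 6) - 13/9 = 3*(-4) - 13/9 = -12 - 13/9 = -121/9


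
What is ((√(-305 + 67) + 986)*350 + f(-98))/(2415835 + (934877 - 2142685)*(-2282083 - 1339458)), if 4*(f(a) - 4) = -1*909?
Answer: 1379507/17496514431852 + 350*I*√238/4374128607963 ≈ 7.8845e-8 + 1.2344e-9*I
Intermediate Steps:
f(a) = -893/4 (f(a) = 4 + (-1*909)/4 = 4 + (¼)*(-909) = 4 - 909/4 = -893/4)
((√(-305 + 67) + 986)*350 + f(-98))/(2415835 + (934877 - 2142685)*(-2282083 - 1339458)) = ((√(-305 + 67) + 986)*350 - 893/4)/(2415835 + (934877 - 2142685)*(-2282083 - 1339458)) = ((√(-238) + 986)*350 - 893/4)/(2415835 - 1207808*(-3621541)) = ((I*√238 + 986)*350 - 893/4)/(2415835 + 4374126192128) = ((986 + I*√238)*350 - 893/4)/4374128607963 = ((345100 + 350*I*√238) - 893/4)*(1/4374128607963) = (1379507/4 + 350*I*√238)*(1/4374128607963) = 1379507/17496514431852 + 350*I*√238/4374128607963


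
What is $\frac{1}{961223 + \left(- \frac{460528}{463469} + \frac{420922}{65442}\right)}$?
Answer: $\frac{15165169149}{14577191858121748} \approx 1.0403 \cdot 10^{-6}$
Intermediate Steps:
$\frac{1}{961223 + \left(- \frac{460528}{463469} + \frac{420922}{65442}\right)} = \frac{1}{961223 + \left(\left(-460528\right) \frac{1}{463469} + 420922 \cdot \frac{1}{65442}\right)} = \frac{1}{961223 + \left(- \frac{460528}{463469} + \frac{210461}{32721}\right)} = \frac{1}{961223 + \frac{82473212521}{15165169149}} = \frac{1}{\frac{14577191858121748}{15165169149}} = \frac{15165169149}{14577191858121748}$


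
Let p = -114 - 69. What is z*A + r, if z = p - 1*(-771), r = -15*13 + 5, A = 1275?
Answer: 749510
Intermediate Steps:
r = -190 (r = -195 + 5 = -190)
p = -183
z = 588 (z = -183 - 1*(-771) = -183 + 771 = 588)
z*A + r = 588*1275 - 190 = 749700 - 190 = 749510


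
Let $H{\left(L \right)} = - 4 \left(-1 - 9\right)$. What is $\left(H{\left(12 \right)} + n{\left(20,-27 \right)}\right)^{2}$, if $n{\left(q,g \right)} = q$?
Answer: $3600$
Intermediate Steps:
$H{\left(L \right)} = 40$ ($H{\left(L \right)} = - 4 \left(-1 - 9\right) = \left(-4\right) \left(-10\right) = 40$)
$\left(H{\left(12 \right)} + n{\left(20,-27 \right)}\right)^{2} = \left(40 + 20\right)^{2} = 60^{2} = 3600$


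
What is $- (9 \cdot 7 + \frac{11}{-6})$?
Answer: $- \frac{367}{6} \approx -61.167$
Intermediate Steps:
$- (9 \cdot 7 + \frac{11}{-6}) = - (63 + 11 \left(- \frac{1}{6}\right)) = - (63 - \frac{11}{6}) = \left(-1\right) \frac{367}{6} = - \frac{367}{6}$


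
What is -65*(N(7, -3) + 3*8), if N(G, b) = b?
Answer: -1365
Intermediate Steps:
-65*(N(7, -3) + 3*8) = -65*(-3 + 3*8) = -65*(-3 + 24) = -65*21 = -1365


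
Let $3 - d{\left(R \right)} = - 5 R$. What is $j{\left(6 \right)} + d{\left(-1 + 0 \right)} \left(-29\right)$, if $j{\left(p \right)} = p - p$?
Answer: $58$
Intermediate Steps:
$d{\left(R \right)} = 3 + 5 R$ ($d{\left(R \right)} = 3 - - 5 R = 3 + 5 R$)
$j{\left(p \right)} = 0$
$j{\left(6 \right)} + d{\left(-1 + 0 \right)} \left(-29\right) = 0 + \left(3 + 5 \left(-1 + 0\right)\right) \left(-29\right) = 0 + \left(3 + 5 \left(-1\right)\right) \left(-29\right) = 0 + \left(3 - 5\right) \left(-29\right) = 0 - -58 = 0 + 58 = 58$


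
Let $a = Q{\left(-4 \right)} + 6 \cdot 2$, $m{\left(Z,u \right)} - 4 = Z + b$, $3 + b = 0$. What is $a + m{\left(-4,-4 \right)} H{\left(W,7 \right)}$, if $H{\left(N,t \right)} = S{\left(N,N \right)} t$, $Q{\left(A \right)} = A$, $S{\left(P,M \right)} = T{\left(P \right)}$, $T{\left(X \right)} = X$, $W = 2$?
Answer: $-34$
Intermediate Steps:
$b = -3$ ($b = -3 + 0 = -3$)
$S{\left(P,M \right)} = P$
$H{\left(N,t \right)} = N t$
$m{\left(Z,u \right)} = 1 + Z$ ($m{\left(Z,u \right)} = 4 + \left(Z - 3\right) = 4 + \left(-3 + Z\right) = 1 + Z$)
$a = 8$ ($a = -4 + 6 \cdot 2 = -4 + 12 = 8$)
$a + m{\left(-4,-4 \right)} H{\left(W,7 \right)} = 8 + \left(1 - 4\right) 2 \cdot 7 = 8 - 42 = -34$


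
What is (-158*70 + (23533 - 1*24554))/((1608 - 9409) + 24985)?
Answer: -4027/5728 ≈ -0.70304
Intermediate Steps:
(-158*70 + (23533 - 1*24554))/((1608 - 9409) + 24985) = (-11060 + (23533 - 24554))/(-7801 + 24985) = (-11060 - 1021)/17184 = -12081*1/17184 = -4027/5728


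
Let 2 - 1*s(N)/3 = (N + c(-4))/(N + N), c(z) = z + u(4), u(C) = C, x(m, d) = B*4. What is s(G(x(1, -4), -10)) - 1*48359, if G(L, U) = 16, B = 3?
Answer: -96709/2 ≈ -48355.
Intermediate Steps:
x(m, d) = 12 (x(m, d) = 3*4 = 12)
c(z) = 4 + z (c(z) = z + 4 = 4 + z)
s(N) = 9/2 (s(N) = 6 - 3*(N + (4 - 4))/(N + N) = 6 - 3*(N + 0)/(2*N) = 6 - 3*N*1/(2*N) = 6 - 3*½ = 6 - 3/2 = 9/2)
s(G(x(1, -4), -10)) - 1*48359 = 9/2 - 1*48359 = 9/2 - 48359 = -96709/2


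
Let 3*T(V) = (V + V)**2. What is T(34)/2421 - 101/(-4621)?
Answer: 22101067/33562323 ≈ 0.65851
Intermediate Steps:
T(V) = 4*V**2/3 (T(V) = (V + V)**2/3 = (2*V)**2/3 = (4*V**2)/3 = 4*V**2/3)
T(34)/2421 - 101/(-4621) = ((4/3)*34**2)/2421 - 101/(-4621) = ((4/3)*1156)*(1/2421) - 101*(-1/4621) = (4624/3)*(1/2421) + 101/4621 = 4624/7263 + 101/4621 = 22101067/33562323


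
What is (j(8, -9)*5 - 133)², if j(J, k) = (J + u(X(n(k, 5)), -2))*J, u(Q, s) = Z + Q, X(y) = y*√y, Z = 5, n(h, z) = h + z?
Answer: 47369 - 247680*I ≈ 47369.0 - 2.4768e+5*I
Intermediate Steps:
X(y) = y^(3/2)
u(Q, s) = 5 + Q
j(J, k) = J*(5 + J + (5 + k)^(3/2)) (j(J, k) = (J + (5 + (k + 5)^(3/2)))*J = (J + (5 + (5 + k)^(3/2)))*J = (5 + J + (5 + k)^(3/2))*J = J*(5 + J + (5 + k)^(3/2)))
(j(8, -9)*5 - 133)² = ((8*(5 + 8 + (5 - 9)^(3/2)))*5 - 133)² = ((8*(5 + 8 + (-4)^(3/2)))*5 - 133)² = ((8*(5 + 8 - 8*I))*5 - 133)² = ((8*(13 - 8*I))*5 - 133)² = ((104 - 64*I)*5 - 133)² = ((520 - 320*I) - 133)² = (387 - 320*I)²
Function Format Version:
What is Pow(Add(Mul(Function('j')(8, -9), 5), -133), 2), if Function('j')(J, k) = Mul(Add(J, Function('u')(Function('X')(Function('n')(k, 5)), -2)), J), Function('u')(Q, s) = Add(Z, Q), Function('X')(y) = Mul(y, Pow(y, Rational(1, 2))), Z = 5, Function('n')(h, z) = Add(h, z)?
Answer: Add(47369, Mul(-247680, I)) ≈ Add(47369., Mul(-2.4768e+5, I))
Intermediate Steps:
Function('X')(y) = Pow(y, Rational(3, 2))
Function('u')(Q, s) = Add(5, Q)
Function('j')(J, k) = Mul(J, Add(5, J, Pow(Add(5, k), Rational(3, 2)))) (Function('j')(J, k) = Mul(Add(J, Add(5, Pow(Add(k, 5), Rational(3, 2)))), J) = Mul(Add(J, Add(5, Pow(Add(5, k), Rational(3, 2)))), J) = Mul(Add(5, J, Pow(Add(5, k), Rational(3, 2))), J) = Mul(J, Add(5, J, Pow(Add(5, k), Rational(3, 2)))))
Pow(Add(Mul(Function('j')(8, -9), 5), -133), 2) = Pow(Add(Mul(Mul(8, Add(5, 8, Pow(Add(5, -9), Rational(3, 2)))), 5), -133), 2) = Pow(Add(Mul(Mul(8, Add(5, 8, Pow(-4, Rational(3, 2)))), 5), -133), 2) = Pow(Add(Mul(Mul(8, Add(5, 8, Mul(-8, I))), 5), -133), 2) = Pow(Add(Mul(Mul(8, Add(13, Mul(-8, I))), 5), -133), 2) = Pow(Add(Mul(Add(104, Mul(-64, I)), 5), -133), 2) = Pow(Add(Add(520, Mul(-320, I)), -133), 2) = Pow(Add(387, Mul(-320, I)), 2)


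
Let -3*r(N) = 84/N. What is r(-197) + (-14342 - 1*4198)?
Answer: -3652352/197 ≈ -18540.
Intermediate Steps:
r(N) = -28/N
r(-197) + (-14342 - 1*4198) = -28/(-197) + (-14342 - 1*4198) = -28*(-1/197) + (-14342 - 4198) = 28/197 - 18540 = -3652352/197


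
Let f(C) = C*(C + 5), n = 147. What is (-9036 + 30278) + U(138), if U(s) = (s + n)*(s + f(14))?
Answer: 136382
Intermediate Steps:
f(C) = C*(5 + C)
U(s) = (147 + s)*(266 + s) (U(s) = (s + 147)*(s + 14*(5 + 14)) = (147 + s)*(s + 14*19) = (147 + s)*(s + 266) = (147 + s)*(266 + s))
(-9036 + 30278) + U(138) = (-9036 + 30278) + (39102 + 138² + 413*138) = 21242 + (39102 + 19044 + 56994) = 21242 + 115140 = 136382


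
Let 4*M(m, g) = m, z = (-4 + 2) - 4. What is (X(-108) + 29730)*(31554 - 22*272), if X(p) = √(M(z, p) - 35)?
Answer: 760196100 + 12785*I*√146 ≈ 7.602e+8 + 1.5448e+5*I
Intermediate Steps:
z = -6 (z = -2 - 4 = -6)
M(m, g) = m/4
X(p) = I*√146/2 (X(p) = √((¼)*(-6) - 35) = √(-3/2 - 35) = √(-73/2) = I*√146/2)
(X(-108) + 29730)*(31554 - 22*272) = (I*√146/2 + 29730)*(31554 - 22*272) = (29730 + I*√146/2)*(31554 - 5984) = (29730 + I*√146/2)*25570 = 760196100 + 12785*I*√146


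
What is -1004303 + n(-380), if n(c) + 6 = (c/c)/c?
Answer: -381637421/380 ≈ -1.0043e+6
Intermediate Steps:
n(c) = -6 + 1/c (n(c) = -6 + (c/c)/c = -6 + 1/c)
-1004303 + n(-380) = -1004303 + (-6 + 1/(-380)) = -1004303 + (-6 - 1/380) = -1004303 - 2281/380 = -381637421/380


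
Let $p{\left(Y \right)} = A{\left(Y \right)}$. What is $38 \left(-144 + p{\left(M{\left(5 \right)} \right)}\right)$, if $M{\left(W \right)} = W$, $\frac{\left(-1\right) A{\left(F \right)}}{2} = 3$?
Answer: $-5700$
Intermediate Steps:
$A{\left(F \right)} = -6$ ($A{\left(F \right)} = \left(-2\right) 3 = -6$)
$p{\left(Y \right)} = -6$
$38 \left(-144 + p{\left(M{\left(5 \right)} \right)}\right) = 38 \left(-144 - 6\right) = 38 \left(-150\right) = -5700$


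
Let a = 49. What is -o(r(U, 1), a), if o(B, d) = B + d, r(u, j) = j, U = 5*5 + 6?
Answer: -50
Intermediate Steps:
U = 31 (U = 25 + 6 = 31)
-o(r(U, 1), a) = -(1 + 49) = -1*50 = -50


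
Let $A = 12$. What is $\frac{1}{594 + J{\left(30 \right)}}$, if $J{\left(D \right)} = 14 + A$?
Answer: $\frac{1}{620} \approx 0.0016129$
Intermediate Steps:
$J{\left(D \right)} = 26$ ($J{\left(D \right)} = 14 + 12 = 26$)
$\frac{1}{594 + J{\left(30 \right)}} = \frac{1}{594 + 26} = \frac{1}{620}$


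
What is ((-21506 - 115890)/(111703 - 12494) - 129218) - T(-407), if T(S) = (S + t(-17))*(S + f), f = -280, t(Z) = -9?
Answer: -41172864486/99209 ≈ -4.1501e+5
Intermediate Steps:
T(S) = (-280 + S)*(-9 + S) (T(S) = (S - 9)*(S - 280) = (-9 + S)*(-280 + S) = (-280 + S)*(-9 + S))
((-21506 - 115890)/(111703 - 12494) - 129218) - T(-407) = ((-21506 - 115890)/(111703 - 12494) - 129218) - (2520 + (-407)² - 289*(-407)) = (-137396/99209 - 129218) - (2520 + 165649 + 117623) = (-137396*1/99209 - 129218) - 1*285792 = (-137396/99209 - 129218) - 285792 = -12819725958/99209 - 285792 = -41172864486/99209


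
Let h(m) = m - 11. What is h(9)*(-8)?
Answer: 16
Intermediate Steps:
h(m) = -11 + m
h(9)*(-8) = (-11 + 9)*(-8) = -2*(-8) = 16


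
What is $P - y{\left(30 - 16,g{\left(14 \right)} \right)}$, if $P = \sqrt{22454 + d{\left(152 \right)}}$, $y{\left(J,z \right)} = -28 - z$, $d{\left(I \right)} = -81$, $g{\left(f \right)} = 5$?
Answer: $33 + \sqrt{22373} \approx 182.58$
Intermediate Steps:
$P = \sqrt{22373}$ ($P = \sqrt{22454 - 81} = \sqrt{22373} \approx 149.58$)
$P - y{\left(30 - 16,g{\left(14 \right)} \right)} = \sqrt{22373} - \left(-28 - 5\right) = \sqrt{22373} - -33 = \sqrt{22373} + 33 = 33 + \sqrt{22373}$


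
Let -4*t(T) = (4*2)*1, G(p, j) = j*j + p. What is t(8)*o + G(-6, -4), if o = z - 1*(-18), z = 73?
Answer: -172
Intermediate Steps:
G(p, j) = p + j² (G(p, j) = j² + p = p + j²)
o = 91 (o = 73 - 1*(-18) = 73 + 18 = 91)
t(T) = -2 (t(T) = -4*2/4 = -2)
t(8)*o + G(-6, -4) = -2*91 + (-6 + (-4)²) = -182 + (-6 + 16) = -182 + 10 = -172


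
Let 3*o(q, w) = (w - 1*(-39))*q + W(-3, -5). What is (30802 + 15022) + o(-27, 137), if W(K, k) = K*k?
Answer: 44245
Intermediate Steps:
o(q, w) = 5 + q*(39 + w)/3 (o(q, w) = ((w - 1*(-39))*q - 3*(-5))/3 = ((w + 39)*q + 15)/3 = ((39 + w)*q + 15)/3 = (q*(39 + w) + 15)/3 = (15 + q*(39 + w))/3 = 5 + q*(39 + w)/3)
(30802 + 15022) + o(-27, 137) = (30802 + 15022) + (5 + 13*(-27) + (⅓)*(-27)*137) = 45824 + (5 - 351 - 1233) = 45824 - 1579 = 44245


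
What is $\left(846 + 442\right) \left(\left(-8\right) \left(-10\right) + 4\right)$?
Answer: $108192$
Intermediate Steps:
$\left(846 + 442\right) \left(\left(-8\right) \left(-10\right) + 4\right) = 1288 \left(80 + 4\right) = 1288 \cdot 84 = 108192$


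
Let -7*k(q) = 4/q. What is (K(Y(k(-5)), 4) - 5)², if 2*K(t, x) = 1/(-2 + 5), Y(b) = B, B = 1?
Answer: 841/36 ≈ 23.361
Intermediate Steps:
k(q) = -4/(7*q)
Y(b) = 1
K(t, x) = ⅙ (K(t, x) = 1/(2*(-2 + 5)) = (½)/3 = (½)*(⅓) = ⅙)
(K(Y(k(-5)), 4) - 5)² = (⅙ - 5)² = (-29/6)² = 841/36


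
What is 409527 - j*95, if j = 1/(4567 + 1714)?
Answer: 2572238992/6281 ≈ 4.0953e+5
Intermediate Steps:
j = 1/6281 ≈ 0.00015921
409527 - j*95 = 409527 - 95/6281 = 2572238992/6281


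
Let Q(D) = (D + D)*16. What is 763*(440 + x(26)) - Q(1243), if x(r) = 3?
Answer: 298233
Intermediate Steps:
Q(D) = 32*D (Q(D) = (2*D)*16 = 32*D)
763*(440 + x(26)) - Q(1243) = 763*(440 + 3) - 32*1243 = 763*443 - 1*39776 = 338009 - 39776 = 298233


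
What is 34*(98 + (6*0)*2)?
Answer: 3332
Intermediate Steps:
34*(98 + (6*0)*2) = 34*(98 + 0*2) = 34*(98 + 0) = 34*98 = 3332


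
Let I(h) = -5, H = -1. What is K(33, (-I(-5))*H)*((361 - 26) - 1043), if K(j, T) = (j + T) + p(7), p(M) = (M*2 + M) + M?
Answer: -39648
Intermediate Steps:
p(M) = 4*M (p(M) = (2*M + M) + M = 3*M + M = 4*M)
K(j, T) = 28 + T + j (K(j, T) = (j + T) + 4*7 = (T + j) + 28 = 28 + T + j)
K(33, (-I(-5))*H)*((361 - 26) - 1043) = (28 - 1*(-5)*(-1) + 33)*((361 - 26) - 1043) = (28 + 5*(-1) + 33)*(335 - 1043) = (28 - 5 + 33)*(-708) = 56*(-708) = -39648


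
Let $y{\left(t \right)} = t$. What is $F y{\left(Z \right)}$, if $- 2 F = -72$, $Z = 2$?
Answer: $72$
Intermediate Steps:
$F = 36$ ($F = \left(- \frac{1}{2}\right) \left(-72\right) = 36$)
$F y{\left(Z \right)} = 36 \cdot 2 = 72$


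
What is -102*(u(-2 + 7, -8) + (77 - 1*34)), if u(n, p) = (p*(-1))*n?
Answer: -8466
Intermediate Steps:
u(n, p) = -n*p (u(n, p) = (-p)*n = -n*p)
-102*(u(-2 + 7, -8) + (77 - 1*34)) = -102*(-1*(-2 + 7)*(-8) + (77 - 1*34)) = -102*(-1*5*(-8) + (77 - 34)) = -102*(40 + 43) = -102*83 = -8466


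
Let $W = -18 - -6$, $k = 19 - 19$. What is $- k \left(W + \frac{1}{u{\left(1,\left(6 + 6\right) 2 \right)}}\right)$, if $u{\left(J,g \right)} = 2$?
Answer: $0$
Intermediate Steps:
$k = 0$
$W = -12$ ($W = -18 + 6 = -12$)
$- k \left(W + \frac{1}{u{\left(1,\left(6 + 6\right) 2 \right)}}\right) = \left(-1\right) 0 \left(-12 + \frac{1}{2}\right) = 0 \left(-12 + \frac{1}{2}\right) = 0 \left(- \frac{23}{2}\right) = 0$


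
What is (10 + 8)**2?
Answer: 324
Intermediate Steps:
(10 + 8)**2 = 18**2 = 324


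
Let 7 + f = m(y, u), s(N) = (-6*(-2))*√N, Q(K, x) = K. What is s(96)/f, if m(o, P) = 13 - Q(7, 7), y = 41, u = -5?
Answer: -48*√6 ≈ -117.58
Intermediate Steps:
s(N) = 12*√N
m(o, P) = 6 (m(o, P) = 13 - 1*7 = 13 - 7 = 6)
f = -1 (f = -7 + 6 = -1)
s(96)/f = (12*√96)/(-1) = (12*(4*√6))*(-1) = (48*√6)*(-1) = -48*√6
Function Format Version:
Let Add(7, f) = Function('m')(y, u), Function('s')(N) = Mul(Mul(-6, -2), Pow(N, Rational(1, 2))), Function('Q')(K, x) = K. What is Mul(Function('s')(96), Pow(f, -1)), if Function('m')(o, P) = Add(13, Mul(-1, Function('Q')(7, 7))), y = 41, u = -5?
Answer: Mul(-48, Pow(6, Rational(1, 2))) ≈ -117.58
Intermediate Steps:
Function('s')(N) = Mul(12, Pow(N, Rational(1, 2)))
Function('m')(o, P) = 6 (Function('m')(o, P) = Add(13, Mul(-1, 7)) = Add(13, -7) = 6)
f = -1 (f = Add(-7, 6) = -1)
Mul(Function('s')(96), Pow(f, -1)) = Mul(Mul(12, Pow(96, Rational(1, 2))), Pow(-1, -1)) = Mul(Mul(12, Mul(4, Pow(6, Rational(1, 2)))), -1) = Mul(Mul(48, Pow(6, Rational(1, 2))), -1) = Mul(-48, Pow(6, Rational(1, 2)))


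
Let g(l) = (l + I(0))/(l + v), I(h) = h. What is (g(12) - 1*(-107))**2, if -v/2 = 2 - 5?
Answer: 104329/9 ≈ 11592.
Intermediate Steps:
v = 6 (v = -2*(2 - 5) = -2*(-3) = 6)
g(l) = l/(6 + l) (g(l) = (l + 0)/(l + 6) = l/(6 + l))
(g(12) - 1*(-107))**2 = (12/(6 + 12) - 1*(-107))**2 = (12/18 + 107)**2 = (12*(1/18) + 107)**2 = (2/3 + 107)**2 = (323/3)**2 = 104329/9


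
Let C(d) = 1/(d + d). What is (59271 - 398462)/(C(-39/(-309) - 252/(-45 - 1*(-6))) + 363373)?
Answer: -5984007622/6410627805 ≈ -0.93345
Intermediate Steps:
C(d) = 1/(2*d)
(59271 - 398462)/(C(-39/(-309) - 252/(-45 - 1*(-6))) + 363373) = (59271 - 398462)/(1/(2*(-39/(-309) - 252/(-45 - 1*(-6)))) + 363373) = -339191/(1/(2*(-39*(-1/309) - 252/(-45 + 6))) + 363373) = -339191/(1/(2*(13/103 - 252/(-39))) + 363373) = -339191/(1/(2*(13/103 - 252*(-1/39))) + 363373) = -339191/(1/(2*(13/103 + 84/13)) + 363373) = -339191/(1/(2*(8821/1339)) + 363373) = -339191/((½)*(1339/8821) + 363373) = -339191/(1339/17642 + 363373) = -339191/6410627805/17642 = -339191*17642/6410627805 = -5984007622/6410627805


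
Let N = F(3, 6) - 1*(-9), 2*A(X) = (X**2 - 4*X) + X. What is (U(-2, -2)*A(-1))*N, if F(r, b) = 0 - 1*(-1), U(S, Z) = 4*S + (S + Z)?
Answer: -240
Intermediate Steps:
U(S, Z) = Z + 5*S
F(r, b) = 1 (F(r, b) = 0 + 1 = 1)
A(X) = X**2/2 - 3*X/2 (A(X) = ((X**2 - 4*X) + X)/2 = (X**2 - 3*X)/2 = X**2/2 - 3*X/2)
N = 10 (N = 1 - 1*(-9) = 1 + 9 = 10)
(U(-2, -2)*A(-1))*N = ((-2 + 5*(-2))*((1/2)*(-1)*(-3 - 1)))*10 = ((-2 - 10)*((1/2)*(-1)*(-4)))*10 = -12*2*10 = -24*10 = -240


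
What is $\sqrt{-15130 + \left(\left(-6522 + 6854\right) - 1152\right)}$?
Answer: $5 i \sqrt{638} \approx 126.29 i$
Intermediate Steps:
$\sqrt{-15130 + \left(\left(-6522 + 6854\right) - 1152\right)} = \sqrt{-15130 + \left(332 - 1152\right)} = \sqrt{-15130 - 820} = \sqrt{-15950} = 5 i \sqrt{638}$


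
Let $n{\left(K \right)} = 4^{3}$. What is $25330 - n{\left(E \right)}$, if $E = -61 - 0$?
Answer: $25266$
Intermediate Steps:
$E = -61$ ($E = -61 + 0 = -61$)
$n{\left(K \right)} = 64$
$25330 - n{\left(E \right)} = 25330 - 64 = 25266$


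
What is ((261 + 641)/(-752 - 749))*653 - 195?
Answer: -881701/1501 ≈ -587.41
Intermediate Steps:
((261 + 641)/(-752 - 749))*653 - 195 = (902/(-1501))*653 - 195 = (902*(-1/1501))*653 - 195 = -902/1501*653 - 195 = -589006/1501 - 195 = -881701/1501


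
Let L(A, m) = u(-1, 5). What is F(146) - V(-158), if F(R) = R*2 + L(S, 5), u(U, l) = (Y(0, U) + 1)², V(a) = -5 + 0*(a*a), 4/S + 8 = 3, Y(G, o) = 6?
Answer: 346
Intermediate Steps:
S = -⅘ (S = 4/(-8 + 3) = 4/(-5) = 4*(-⅕) = -⅘ ≈ -0.80000)
V(a) = -5 (V(a) = -5 + 0*a² = -5 + 0 = -5)
u(U, l) = 49 (u(U, l) = (6 + 1)² = 7² = 49)
L(A, m) = 49
F(R) = 49 + 2*R (F(R) = R*2 + 49 = 2*R + 49 = 49 + 2*R)
F(146) - V(-158) = (49 + 2*146) - 1*(-5) = (49 + 292) + 5 = 341 + 5 = 346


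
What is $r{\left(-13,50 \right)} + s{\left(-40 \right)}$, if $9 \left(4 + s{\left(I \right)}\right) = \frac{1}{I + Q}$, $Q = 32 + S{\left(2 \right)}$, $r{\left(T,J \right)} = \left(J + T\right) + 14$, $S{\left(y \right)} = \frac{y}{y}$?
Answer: $\frac{2960}{63} \approx 46.984$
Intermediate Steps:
$S{\left(y \right)} = 1$
$r{\left(T,J \right)} = 14 + J + T$
$Q = 33$ ($Q = 32 + 1 = 33$)
$s{\left(I \right)} = -4 + \frac{1}{9 \left(33 + I\right)}$ ($s{\left(I \right)} = -4 + \frac{1}{9 \left(I + 33\right)} = -4 + \frac{1}{9 \left(33 + I\right)}$)
$r{\left(-13,50 \right)} + s{\left(-40 \right)} = \left(14 + 50 - 13\right) + \frac{-1187 - -1440}{9 \left(33 - 40\right)} = 51 + \frac{-1187 + 1440}{9 \left(-7\right)} = 51 + \frac{1}{9} \left(- \frac{1}{7}\right) 253 = 51 - \frac{253}{63} = \frac{2960}{63}$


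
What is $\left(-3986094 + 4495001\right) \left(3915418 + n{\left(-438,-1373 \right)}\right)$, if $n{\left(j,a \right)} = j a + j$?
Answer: $2298404165078$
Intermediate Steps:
$n{\left(j,a \right)} = j + a j$ ($n{\left(j,a \right)} = a j + j = j + a j$)
$\left(-3986094 + 4495001\right) \left(3915418 + n{\left(-438,-1373 \right)}\right) = \left(-3986094 + 4495001\right) \left(3915418 - 438 \left(1 - 1373\right)\right) = 508907 \left(3915418 - -600936\right) = 508907 \left(3915418 + 600936\right) = 508907 \cdot 4516354 = 2298404165078$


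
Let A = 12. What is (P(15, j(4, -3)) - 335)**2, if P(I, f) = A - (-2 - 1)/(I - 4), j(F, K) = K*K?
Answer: 12602500/121 ≈ 1.0415e+5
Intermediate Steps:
j(F, K) = K**2
P(I, f) = 12 + 3/(-4 + I) (P(I, f) = 12 - (-2 - 1)/(I - 4) = 12 - (-3)/(-4 + I) = 12 + 3/(-4 + I))
(P(15, j(4, -3)) - 335)**2 = (3*(-15 + 4*15)/(-4 + 15) - 335)**2 = (3*(-15 + 60)/11 - 335)**2 = (3*(1/11)*45 - 335)**2 = (135/11 - 335)**2 = (-3550/11)**2 = 12602500/121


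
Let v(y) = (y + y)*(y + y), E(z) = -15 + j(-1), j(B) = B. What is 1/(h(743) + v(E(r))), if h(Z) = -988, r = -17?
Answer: 1/36 ≈ 0.027778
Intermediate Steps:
E(z) = -16 (E(z) = -15 - 1 = -16)
v(y) = 4*y² (v(y) = (2*y)*(2*y) = 4*y²)
1/(h(743) + v(E(r))) = 1/(-988 + 4*(-16)²) = 1/(-988 + 4*256) = 1/(-988 + 1024) = 1/36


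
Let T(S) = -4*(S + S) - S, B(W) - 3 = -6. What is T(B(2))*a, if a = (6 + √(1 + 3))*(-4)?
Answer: -864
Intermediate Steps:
B(W) = -3 (B(W) = 3 - 6 = -3)
a = -32 (a = (6 + √4)*(-4) = (6 + 2)*(-4) = 8*(-4) = -32)
T(S) = -9*S (T(S) = -8*S - S = -9*S)
T(B(2))*a = -9*(-3)*(-32) = 27*(-32) = -864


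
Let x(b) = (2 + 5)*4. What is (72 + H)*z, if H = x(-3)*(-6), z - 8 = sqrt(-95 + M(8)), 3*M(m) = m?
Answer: -768 - 32*I*sqrt(831) ≈ -768.0 - 922.47*I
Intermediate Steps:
x(b) = 28 (x(b) = 7*4 = 28)
M(m) = m/3
z = 8 + I*sqrt(831)/3 (z = 8 + sqrt(-95 + (1/3)*8) = 8 + sqrt(-95 + 8/3) = 8 + sqrt(-277/3) = 8 + I*sqrt(831)/3 ≈ 8.0 + 9.609*I)
H = -168 (H = 28*(-6) = -168)
(72 + H)*z = (72 - 168)*(8 + I*sqrt(831)/3) = -96*(8 + I*sqrt(831)/3) = -768 - 32*I*sqrt(831)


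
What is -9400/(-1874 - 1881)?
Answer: 1880/751 ≈ 2.5033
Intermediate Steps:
-9400/(-1874 - 1881) = -9400/(-3755) = -9400*(-1/3755) = 1880/751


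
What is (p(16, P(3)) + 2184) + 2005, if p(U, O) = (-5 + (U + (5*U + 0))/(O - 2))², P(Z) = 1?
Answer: 14390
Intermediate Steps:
p(U, O) = (-5 + 6*U/(-2 + O))² (p(U, O) = (-5 + (U + 5*U)/(-2 + O))² = (-5 + (6*U)/(-2 + O))² = (-5 + 6*U/(-2 + O))²)
(p(16, P(3)) + 2184) + 2005 = ((10 - 5*1 + 6*16)²/(-2 + 1)² + 2184) + 2005 = ((10 - 5 + 96)²/(-1)² + 2184) + 2005 = (1*101² + 2184) + 2005 = (1*10201 + 2184) + 2005 = (10201 + 2184) + 2005 = 12385 + 2005 = 14390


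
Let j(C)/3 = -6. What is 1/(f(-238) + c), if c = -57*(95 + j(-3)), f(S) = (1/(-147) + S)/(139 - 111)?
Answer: -4116/18100111 ≈ -0.00022740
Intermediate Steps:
j(C) = -18 (j(C) = 3*(-6) = -18)
f(S) = -1/4116 + S/28 (f(S) = (-1/147 + S)/28 = (-1/147 + S)*(1/28) = -1/4116 + S/28)
c = -4389 (c = -57*(95 - 18) = -57*77 = -4389)
1/(f(-238) + c) = 1/((-1/4116 + (1/28)*(-238)) - 4389) = 1/((-1/4116 - 17/2) - 4389) = 1/(-34987/4116 - 4389) = 1/(-18100111/4116) = -4116/18100111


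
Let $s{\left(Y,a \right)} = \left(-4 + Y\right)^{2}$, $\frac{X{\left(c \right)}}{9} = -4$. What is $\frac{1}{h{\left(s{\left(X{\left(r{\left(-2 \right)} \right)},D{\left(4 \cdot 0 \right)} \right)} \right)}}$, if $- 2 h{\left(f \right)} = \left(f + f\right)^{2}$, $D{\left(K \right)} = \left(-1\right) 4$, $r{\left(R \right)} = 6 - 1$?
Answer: $- \frac{1}{5120000} \approx -1.9531 \cdot 10^{-7}$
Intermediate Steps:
$r{\left(R \right)} = 5$ ($r{\left(R \right)} = 6 - 1 = 5$)
$X{\left(c \right)} = -36$ ($X{\left(c \right)} = 9 \left(-4\right) = -36$)
$D{\left(K \right)} = -4$
$h{\left(f \right)} = - 2 f^{2}$ ($h{\left(f \right)} = - \frac{\left(f + f\right)^{2}}{2} = - \frac{\left(2 f\right)^{2}}{2} = - \frac{4 f^{2}}{2} = - 2 f^{2}$)
$\frac{1}{h{\left(s{\left(X{\left(r{\left(-2 \right)} \right)},D{\left(4 \cdot 0 \right)} \right)} \right)}} = \frac{1}{\left(-2\right) \left(\left(-4 - 36\right)^{2}\right)^{2}} = \frac{1}{\left(-2\right) \left(\left(-40\right)^{2}\right)^{2}} = \frac{1}{\left(-2\right) 1600^{2}} = \frac{1}{\left(-2\right) 2560000} = \frac{1}{-5120000} = - \frac{1}{5120000}$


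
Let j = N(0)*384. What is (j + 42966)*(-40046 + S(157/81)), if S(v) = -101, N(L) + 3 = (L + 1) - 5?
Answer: -1617040866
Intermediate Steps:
N(L) = -7 + L (N(L) = -3 + ((L + 1) - 5) = -3 + ((1 + L) - 5) = -3 + (-4 + L) = -7 + L)
j = -2688 (j = (-7 + 0)*384 = -7*384 = -2688)
(j + 42966)*(-40046 + S(157/81)) = (-2688 + 42966)*(-40046 - 101) = 40278*(-40147) = -1617040866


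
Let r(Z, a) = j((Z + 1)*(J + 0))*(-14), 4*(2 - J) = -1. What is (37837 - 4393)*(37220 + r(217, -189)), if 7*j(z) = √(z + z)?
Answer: 1244785680 - 200664*√109 ≈ 1.2427e+9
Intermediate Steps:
J = 9/4 (J = 2 - ¼*(-1) = 2 + ¼ = 9/4 ≈ 2.2500)
j(z) = √2*√z/7 (j(z) = √(z + z)/7 = √(2*z)/7 = (√2*√z)/7 = √2*√z/7)
r(Z, a) = -2*√2*√(9/4 + 9*Z/4) (r(Z, a) = (√2*√((Z + 1)*(9/4 + 0))/7)*(-14) = (√2*√((1 + Z)*(9/4))/7)*(-14) = (√2*√(9/4 + 9*Z/4)/7)*(-14) = -2*√2*√(9/4 + 9*Z/4))
(37837 - 4393)*(37220 + r(217, -189)) = (37837 - 4393)*(37220 - 3*√(2 + 2*217)) = 33444*(37220 - 3*√(2 + 434)) = 33444*(37220 - 6*√109) = 1244785680 - 200664*√109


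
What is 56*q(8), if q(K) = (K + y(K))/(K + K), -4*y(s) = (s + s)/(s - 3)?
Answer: 126/5 ≈ 25.200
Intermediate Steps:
y(s) = -s/(2*(-3 + s)) (y(s) = -(s + s)/(4*(s - 3)) = -2*s/(4*(-3 + s)) = -s/(2*(-3 + s)))
q(K) = (K - K/(-6 + 2*K))/(2*K) (q(K) = (K - K/(-6 + 2*K))/(K + K) = (K - K/(-6 + 2*K))/((2*K)) = (K - K/(-6 + 2*K))*(1/(2*K)) = (K - K/(-6 + 2*K))/(2*K))
56*q(8) = 56*((-7 + 2*8)/(4*(-3 + 8))) = 56*((1/4)*(-7 + 16)/5) = 56*((1/4)*(1/5)*9) = 56*(9/20) = 126/5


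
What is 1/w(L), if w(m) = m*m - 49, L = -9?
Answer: 1/32 ≈ 0.031250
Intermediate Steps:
w(m) = -49 + m² (w(m) = m² - 49 = -49 + m²)
1/w(L) = 1/(-49 + (-9)²) = 1/(-49 + 81) = 1/32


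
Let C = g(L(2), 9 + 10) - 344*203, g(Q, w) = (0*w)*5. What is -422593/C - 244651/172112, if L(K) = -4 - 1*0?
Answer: 6956107223/1502365648 ≈ 4.6301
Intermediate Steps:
L(K) = -4 (L(K) = -4 + 0 = -4)
g(Q, w) = 0 (g(Q, w) = 0*5 = 0)
C = -69832 (C = 0 - 344*203 = 0 - 69832 = -69832)
-422593/C - 244651/172112 = -422593/(-69832) - 244651/172112 = -422593*(-1/69832) - 244651*1/172112 = 422593/69832 - 244651/172112 = 6956107223/1502365648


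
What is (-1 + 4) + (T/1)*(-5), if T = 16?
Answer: -77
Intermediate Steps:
(-1 + 4) + (T/1)*(-5) = (-1 + 4) + (16/1)*(-5) = 3 + (16*1)*(-5) = 3 + 16*(-5) = 3 - 80 = -77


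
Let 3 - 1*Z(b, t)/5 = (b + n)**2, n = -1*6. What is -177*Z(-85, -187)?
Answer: 7326030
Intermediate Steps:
n = -6
Z(b, t) = 15 - 5*(-6 + b)**2 (Z(b, t) = 15 - 5*(b - 6)**2 = 15 - 5*(-6 + b)**2)
-177*Z(-85, -187) = -177*(15 - 5*(-6 - 85)**2) = -177*(15 - 5*(-91)**2) = -177*(15 - 5*8281) = -177*(15 - 41405) = -177*(-41390) = 7326030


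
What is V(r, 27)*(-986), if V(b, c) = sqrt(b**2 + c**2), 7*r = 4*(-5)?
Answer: -986*sqrt(36121)/7 ≈ -26771.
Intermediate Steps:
r = -20/7 (r = (4*(-5))/7 = (1/7)*(-20) = -20/7 ≈ -2.8571)
V(r, 27)*(-986) = sqrt((-20/7)**2 + 27**2)*(-986) = sqrt(400/49 + 729)*(-986) = sqrt(36121/49)*(-986) = (sqrt(36121)/7)*(-986) = -986*sqrt(36121)/7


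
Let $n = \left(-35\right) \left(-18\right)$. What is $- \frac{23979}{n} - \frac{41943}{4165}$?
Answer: $- \frac{240565}{4998} \approx -48.132$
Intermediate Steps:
$n = 630$
$- \frac{23979}{n} - \frac{41943}{4165} = - \frac{23979}{630} - \frac{41943}{4165} = \left(-23979\right) \frac{1}{630} - \frac{41943}{4165} = - \frac{7993}{210} - \frac{41943}{4165} = - \frac{240565}{4998}$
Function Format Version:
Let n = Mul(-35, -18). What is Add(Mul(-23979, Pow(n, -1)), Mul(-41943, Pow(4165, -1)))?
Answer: Rational(-240565, 4998) ≈ -48.132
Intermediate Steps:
n = 630
Add(Mul(-23979, Pow(n, -1)), Mul(-41943, Pow(4165, -1))) = Add(Mul(-23979, Pow(630, -1)), Mul(-41943, Pow(4165, -1))) = Add(Mul(-23979, Rational(1, 630)), Mul(-41943, Rational(1, 4165))) = Add(Rational(-7993, 210), Rational(-41943, 4165)) = Rational(-240565, 4998)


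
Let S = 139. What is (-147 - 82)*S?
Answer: -31831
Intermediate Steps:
(-147 - 82)*S = (-147 - 82)*139 = -229*139 = -31831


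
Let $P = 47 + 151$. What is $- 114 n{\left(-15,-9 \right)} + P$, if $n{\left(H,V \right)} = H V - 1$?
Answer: $-15078$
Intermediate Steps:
$n{\left(H,V \right)} = -1 + H V$
$P = 198$
$- 114 n{\left(-15,-9 \right)} + P = - 114 \left(-1 - -135\right) + 198 = - 114 \left(-1 + 135\right) + 198 = \left(-114\right) 134 + 198 = -15276 + 198 = -15078$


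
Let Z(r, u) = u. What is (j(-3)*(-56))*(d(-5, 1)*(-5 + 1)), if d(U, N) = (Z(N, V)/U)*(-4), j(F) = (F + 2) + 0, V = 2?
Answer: -1792/5 ≈ -358.40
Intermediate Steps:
j(F) = 2 + F (j(F) = (2 + F) + 0 = 2 + F)
d(U, N) = -8/U (d(U, N) = (2/U)*(-4) = -8/U)
(j(-3)*(-56))*(d(-5, 1)*(-5 + 1)) = ((2 - 3)*(-56))*((-8/(-5))*(-5 + 1)) = (-1*(-56))*(-8*(-⅕)*(-4)) = 56*((8/5)*(-4)) = 56*(-32/5) = -1792/5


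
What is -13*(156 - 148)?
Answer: -104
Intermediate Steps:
-13*(156 - 148) = -13*8 = -104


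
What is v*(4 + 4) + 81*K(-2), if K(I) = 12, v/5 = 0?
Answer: 972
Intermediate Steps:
v = 0 (v = 5*0 = 0)
v*(4 + 4) + 81*K(-2) = 0*(4 + 4) + 81*12 = 0*8 + 972 = 0 + 972 = 972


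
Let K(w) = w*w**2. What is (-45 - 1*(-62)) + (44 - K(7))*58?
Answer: -17325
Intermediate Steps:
K(w) = w**3
(-45 - 1*(-62)) + (44 - K(7))*58 = (-45 - 1*(-62)) + (44 - 1*7**3)*58 = (-45 + 62) + (44 - 1*343)*58 = 17 + (44 - 343)*58 = 17 - 299*58 = 17 - 17342 = -17325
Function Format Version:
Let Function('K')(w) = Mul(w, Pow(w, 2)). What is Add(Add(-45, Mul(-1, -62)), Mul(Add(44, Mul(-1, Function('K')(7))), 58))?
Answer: -17325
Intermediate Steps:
Function('K')(w) = Pow(w, 3)
Add(Add(-45, Mul(-1, -62)), Mul(Add(44, Mul(-1, Function('K')(7))), 58)) = Add(Add(-45, Mul(-1, -62)), Mul(Add(44, Mul(-1, Pow(7, 3))), 58)) = Add(Add(-45, 62), Mul(Add(44, Mul(-1, 343)), 58)) = Add(17, Mul(Add(44, -343), 58)) = Add(17, Mul(-299, 58)) = Add(17, -17342) = -17325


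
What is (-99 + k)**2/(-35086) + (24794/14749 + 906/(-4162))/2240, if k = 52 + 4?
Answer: -1281079392561/24614468217920 ≈ -0.052046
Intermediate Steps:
k = 56
(-99 + k)**2/(-35086) + (24794/14749 + 906/(-4162))/2240 = (-99 + 56)**2/(-35086) + (24794/14749 + 906/(-4162))/2240 = (-43)**2*(-1/35086) + (24794*(1/14749) + 906*(-1/4162))*(1/2240) = 1849*(-1/35086) + (506/301 - 453/2081)*(1/2240) = -1849/35086 + (916633/626381)*(1/2240) = -1849/35086 + 916633/1403093440 = -1281079392561/24614468217920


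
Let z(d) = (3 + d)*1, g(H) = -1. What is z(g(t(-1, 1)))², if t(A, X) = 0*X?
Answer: 4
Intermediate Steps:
t(A, X) = 0
z(d) = 3 + d
z(g(t(-1, 1)))² = (3 - 1)² = 2² = 4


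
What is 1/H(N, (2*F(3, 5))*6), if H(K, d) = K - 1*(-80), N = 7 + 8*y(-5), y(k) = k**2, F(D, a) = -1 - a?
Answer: 1/287 ≈ 0.0034843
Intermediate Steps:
N = 207 (N = 7 + 8*(-5)**2 = 7 + 8*25 = 7 + 200 = 207)
H(K, d) = 80 + K (H(K, d) = K + 80 = 80 + K)
1/H(N, (2*F(3, 5))*6) = 1/(80 + 207) = 1/287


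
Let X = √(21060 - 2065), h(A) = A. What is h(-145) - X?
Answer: -145 - √18995 ≈ -282.82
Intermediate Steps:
X = √18995 ≈ 137.82
h(-145) - X = -145 - √18995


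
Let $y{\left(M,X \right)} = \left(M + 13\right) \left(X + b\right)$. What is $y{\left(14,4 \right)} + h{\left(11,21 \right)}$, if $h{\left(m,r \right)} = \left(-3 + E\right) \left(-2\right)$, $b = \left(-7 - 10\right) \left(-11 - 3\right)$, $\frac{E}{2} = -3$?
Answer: $6552$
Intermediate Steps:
$E = -6$ ($E = 2 \left(-3\right) = -6$)
$b = 238$ ($b = \left(-17\right) \left(-14\right) = 238$)
$h{\left(m,r \right)} = 18$ ($h{\left(m,r \right)} = \left(-3 - 6\right) \left(-2\right) = \left(-9\right) \left(-2\right) = 18$)
$y{\left(M,X \right)} = \left(13 + M\right) \left(238 + X\right)$ ($y{\left(M,X \right)} = \left(M + 13\right) \left(X + 238\right) = \left(13 + M\right) \left(238 + X\right)$)
$y{\left(14,4 \right)} + h{\left(11,21 \right)} = \left(3094 + 13 \cdot 4 + 238 \cdot 14 + 14 \cdot 4\right) + 18 = \left(3094 + 52 + 3332 + 56\right) + 18 = 6534 + 18 = 6552$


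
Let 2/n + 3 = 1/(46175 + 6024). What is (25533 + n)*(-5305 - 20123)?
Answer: -25416946893390/39149 ≈ -6.4924e+8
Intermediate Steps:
n = -52199/78298 (n = 2/(-3 + 1/(46175 + 6024)) = 2/(-3 + 1/52199) = 2/(-156596/52199) = 2*(-52199/156596) = -52199/78298 ≈ -0.66667)
(25533 + n)*(-5305 - 20123) = (25533 - 52199/78298)*(-5305 - 20123) = (1999130635/78298)*(-25428) = -25416946893390/39149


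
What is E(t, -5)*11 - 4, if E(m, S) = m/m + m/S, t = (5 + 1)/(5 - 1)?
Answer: 37/10 ≈ 3.7000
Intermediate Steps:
t = 3/2 (t = 6/4 = 6*(1/4) = 3/2 ≈ 1.5000)
E(m, S) = 1 + m/S
E(t, -5)*11 - 4 = ((-5 + 3/2)/(-5))*11 - 4 = -1/5*(-7/2)*11 - 4 = (7/10)*11 - 4 = 77/10 - 4 = 37/10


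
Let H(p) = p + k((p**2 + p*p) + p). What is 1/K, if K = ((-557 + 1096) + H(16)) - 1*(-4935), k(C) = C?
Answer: 1/6018 ≈ 0.00016617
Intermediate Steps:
H(p) = 2*p + 2*p**2 (H(p) = p + ((p**2 + p*p) + p) = p + ((p**2 + p**2) + p) = p + (2*p**2 + p) = p + (p + 2*p**2) = 2*p + 2*p**2)
K = 6018 (K = ((-557 + 1096) + 2*16*(1 + 16)) - 1*(-4935) = (539 + 2*16*17) + 4935 = (539 + 544) + 4935 = 1083 + 4935 = 6018)
1/K = 1/6018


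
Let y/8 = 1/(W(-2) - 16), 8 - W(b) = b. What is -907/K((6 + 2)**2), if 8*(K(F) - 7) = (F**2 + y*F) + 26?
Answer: -10884/6139 ≈ -1.7729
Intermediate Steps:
W(b) = 8 - b
y = -4/3 (y = 8/((8 - 1*(-2)) - 16) = 8/((8 + 2) - 16) = 8/(10 - 16) = 8/(-6) = 8*(-1/6) = -4/3 ≈ -1.3333)
K(F) = 41/4 - F/6 + F**2/8 (K(F) = 7 + ((F**2 - 4*F/3) + 26)/8 = 7 + (26 + F**2 - 4*F/3)/8 = 7 + (13/4 - F/6 + F**2/8) = 41/4 - F/6 + F**2/8)
-907/K((6 + 2)**2) = -907/(41/4 - (6 + 2)**2/6 + ((6 + 2)**2)**2/8) = -907/(41/4 - 1/6*8**2 + (8**2)**2/8) = -907/(41/4 - 1/6*64 + (1/8)*64**2) = -907/(41/4 - 32/3 + (1/8)*4096) = -907/(41/4 - 32/3 + 512) = -907/6139/12 = -907*12/6139 = -10884/6139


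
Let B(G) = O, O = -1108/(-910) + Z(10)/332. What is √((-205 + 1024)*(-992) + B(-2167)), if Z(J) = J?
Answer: 9*I*√57220132281130/75530 ≈ 901.36*I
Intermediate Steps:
O = 94239/75530 (O = -1108/(-910) + 10/332 = -1108*(-1/910) + 10*(1/332) = 554/455 + 5/166 = 94239/75530 ≈ 1.2477)
B(G) = 94239/75530
√((-205 + 1024)*(-992) + B(-2167)) = √((-205 + 1024)*(-992) + 94239/75530) = √(819*(-992) + 94239/75530) = √(-812448 + 94239/75530) = √(-61364103201/75530) = 9*I*√57220132281130/75530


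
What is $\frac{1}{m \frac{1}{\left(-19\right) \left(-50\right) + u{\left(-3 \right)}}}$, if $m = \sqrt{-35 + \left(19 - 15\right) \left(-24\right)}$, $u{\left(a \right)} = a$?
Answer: $- \frac{947 i \sqrt{131}}{131} \approx - 82.74 i$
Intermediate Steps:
$m = i \sqrt{131}$ ($m = \sqrt{-35 + 4 \left(-24\right)} = \sqrt{-35 - 96} = \sqrt{-131} = i \sqrt{131} \approx 11.446 i$)
$\frac{1}{m \frac{1}{\left(-19\right) \left(-50\right) + u{\left(-3 \right)}}} = \frac{1}{i \sqrt{131} \frac{1}{\left(-19\right) \left(-50\right) - 3}} = \frac{1}{i \sqrt{131} \frac{1}{950 - 3}} = \frac{1}{i \sqrt{131} \cdot \frac{1}{947}} = \frac{1}{\frac{1}{947} i \sqrt{131}} = - \frac{947 i \sqrt{131}}{131}$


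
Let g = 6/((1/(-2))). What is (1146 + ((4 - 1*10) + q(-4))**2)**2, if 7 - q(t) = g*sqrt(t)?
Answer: 323737 + 54816*I ≈ 3.2374e+5 + 54816.0*I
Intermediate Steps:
g = -12 (g = 6/((1*(-1/2))) = 6/(-1/2) = 6*(-2) = -12)
q(t) = 7 + 12*sqrt(t) (q(t) = 7 - (-12)*sqrt(t) = 7 + 12*sqrt(t))
(1146 + ((4 - 1*10) + q(-4))**2)**2 = (1146 + ((4 - 1*10) + (7 + 12*sqrt(-4)))**2)**2 = (1146 + ((4 - 10) + (7 + 12*(2*I)))**2)**2 = (1146 + (-6 + (7 + 24*I))**2)**2 = (1146 + (1 + 24*I)**2)**2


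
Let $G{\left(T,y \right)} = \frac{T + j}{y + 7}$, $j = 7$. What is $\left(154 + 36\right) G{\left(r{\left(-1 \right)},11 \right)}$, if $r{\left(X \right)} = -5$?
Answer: $\frac{190}{9} \approx 21.111$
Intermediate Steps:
$G{\left(T,y \right)} = \frac{7 + T}{7 + y}$ ($G{\left(T,y \right)} = \frac{T + 7}{y + 7} = \frac{7 + T}{7 + y}$)
$\left(154 + 36\right) G{\left(r{\left(-1 \right)},11 \right)} = \left(154 + 36\right) \frac{7 - 5}{7 + 11} = 190 \cdot \frac{1}{18} \cdot 2 = 190 \cdot \frac{1}{9} = \frac{190}{9}$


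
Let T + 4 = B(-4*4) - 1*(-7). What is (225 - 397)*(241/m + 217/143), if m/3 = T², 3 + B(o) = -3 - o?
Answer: -1911608/5577 ≈ -342.77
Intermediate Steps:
B(o) = -6 - o (B(o) = -3 + (-3 - o) = -6 - o)
T = 13 (T = -4 + ((-6 - (-4)*4) - 1*(-7)) = -4 + ((-6 - 1*(-16)) + 7) = -4 + ((-6 + 16) + 7) = -4 + (10 + 7) = -4 + 17 = 13)
m = 507 (m = 3*13² = 3*169 = 507)
(225 - 397)*(241/m + 217/143) = (225 - 397)*(241/507 + 217/143) = -172*(241*(1/507) + 217*(1/143)) = -172*(241/507 + 217/143) = -172*11114/5577 = -1911608/5577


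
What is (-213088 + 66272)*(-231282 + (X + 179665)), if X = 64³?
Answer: -30908732032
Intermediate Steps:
X = 262144
(-213088 + 66272)*(-231282 + (X + 179665)) = (-213088 + 66272)*(-231282 + (262144 + 179665)) = -146816*(-231282 + 441809) = -146816*210527 = -30908732032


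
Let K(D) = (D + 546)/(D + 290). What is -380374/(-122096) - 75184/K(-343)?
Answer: 243299748057/12392744 ≈ 19632.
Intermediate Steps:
K(D) = (546 + D)/(290 + D)
-380374/(-122096) - 75184/K(-343) = -380374/(-122096) - 75184*(290 - 343)/(546 - 343) = -380374*(-1/122096) - 75184/(203/(-53)) = 190187/61048 - 75184/((-1/53*203)) = 190187/61048 - 75184/(-203/53) = 190187/61048 - 75184*(-53/203) = 190187/61048 + 3984752/203 = 243299748057/12392744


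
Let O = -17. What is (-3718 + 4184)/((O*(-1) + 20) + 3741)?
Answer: 233/1889 ≈ 0.12335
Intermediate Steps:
(-3718 + 4184)/((O*(-1) + 20) + 3741) = (-3718 + 4184)/((-17*(-1) + 20) + 3741) = 466/((17 + 20) + 3741) = 466/(37 + 3741) = 466/3778 = 466*(1/3778) = 233/1889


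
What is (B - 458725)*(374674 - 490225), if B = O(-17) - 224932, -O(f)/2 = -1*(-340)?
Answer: 79075824687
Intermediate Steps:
O(f) = -680 (O(f) = -(-2)*(-340) = -2*340 = -680)
B = -225612 (B = -680 - 224932 = -225612)
(B - 458725)*(374674 - 490225) = (-225612 - 458725)*(374674 - 490225) = -684337*(-115551) = 79075824687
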